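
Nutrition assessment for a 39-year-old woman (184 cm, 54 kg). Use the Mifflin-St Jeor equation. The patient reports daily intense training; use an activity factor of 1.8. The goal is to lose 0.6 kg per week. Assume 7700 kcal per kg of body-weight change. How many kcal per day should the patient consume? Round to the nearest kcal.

1741 kcal per day

Mifflin-St Jeor (female): BMR = 10(54) + 6.25(184) − 5(39) − 161 = 540 + 1150 − 195 − 161 = 1334 kcal/day.
TEE = 1334 × 1.8 = 2401.2 kcal/day.
Required daily deficit = 0.6 × 7700 ÷ 7 = 660 kcal/day.
Target intake = 2401.2 − 660 = 1741.2 kcal/day.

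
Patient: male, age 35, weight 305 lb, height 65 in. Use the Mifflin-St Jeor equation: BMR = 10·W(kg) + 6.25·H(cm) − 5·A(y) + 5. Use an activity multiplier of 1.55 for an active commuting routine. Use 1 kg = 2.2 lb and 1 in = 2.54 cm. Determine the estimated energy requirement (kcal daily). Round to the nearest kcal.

Convert to metric: weight = 305 ÷ 2.2 = 138.6364 kg; height = 65 × 2.54 = 165.1 cm.
Mifflin-St Jeor (male): BMR = 10(138.6364) + 6.25(165.1) − 5(35) + 5 = 1386.3636 + 1031.875 − 175 + 5 = 2248.2386 kcal/day.
TEE = BMR × activity factor = 2248.2386 × 1.55 = 3484.7699 kcal/day.

3485 kcal daily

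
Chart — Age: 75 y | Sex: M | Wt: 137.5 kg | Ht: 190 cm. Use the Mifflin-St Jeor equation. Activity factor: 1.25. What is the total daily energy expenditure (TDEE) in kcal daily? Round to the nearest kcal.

Mifflin-St Jeor (male): BMR = 10(137.5) + 6.25(190) − 5(75) + 5 = 1375 + 1187.5 − 375 + 5 = 2192.5 kcal/day.
TEE = BMR × activity factor = 2192.5 × 1.25 = 2740.625 kcal/day.

2741 kcal daily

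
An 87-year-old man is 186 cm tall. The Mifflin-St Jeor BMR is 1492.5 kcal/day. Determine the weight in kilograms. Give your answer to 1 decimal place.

76.0 kg

1492.5 = 10·W + 6.25(186) − 5(87) + 5
10·W = 1492.5 − 732.5 = 760, so W = 76 kg.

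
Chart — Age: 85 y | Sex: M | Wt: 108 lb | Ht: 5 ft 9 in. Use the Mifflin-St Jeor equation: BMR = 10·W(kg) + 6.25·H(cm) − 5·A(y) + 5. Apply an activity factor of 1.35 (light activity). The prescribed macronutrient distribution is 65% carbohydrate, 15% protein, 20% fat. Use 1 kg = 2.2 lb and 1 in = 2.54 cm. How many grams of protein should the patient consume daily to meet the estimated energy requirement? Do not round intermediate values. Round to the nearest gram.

Convert to metric: weight = 108 ÷ 2.2 = 49.0909 kg; height = (5×12 + 9) × 2.54 = 69 × 2.54 = 175.26 cm.
Mifflin-St Jeor (male): BMR = 10(49.0909) + 6.25(175.26) − 5(85) + 5 = 490.9091 + 1095.375 − 425 + 5 = 1166.2841 kcal/day.
TEE = 1166.2841 × 1.35 = 1574.4835 kcal/day.
Protein energy = 15% × 1574.4835 = 236.1725 kcal.
Protein = 236.1725 ÷ 4 kcal/g = 59.0431 g.

59 g/day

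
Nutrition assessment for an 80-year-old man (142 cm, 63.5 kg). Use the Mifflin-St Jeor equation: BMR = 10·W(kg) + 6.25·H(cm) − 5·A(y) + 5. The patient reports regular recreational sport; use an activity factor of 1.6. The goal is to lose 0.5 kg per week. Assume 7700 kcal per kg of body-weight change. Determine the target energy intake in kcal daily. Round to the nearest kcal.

1254 kcal daily

Mifflin-St Jeor (male): BMR = 10(63.5) + 6.25(142) − 5(80) + 5 = 635 + 887.5 − 400 + 5 = 1127.5 kcal/day.
TEE = 1127.5 × 1.6 = 1804 kcal/day.
Required daily deficit = 0.5 × 7700 ÷ 7 = 550 kcal/day.
Target intake = 1804 − 550 = 1254 kcal/day.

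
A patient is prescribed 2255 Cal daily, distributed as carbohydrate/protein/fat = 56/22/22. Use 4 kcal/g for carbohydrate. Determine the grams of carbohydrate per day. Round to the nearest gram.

316 g/day

Carbohydrate energy = 56% × 2255 = 1262.8 kcal.
At 4 kcal/g: 1262.8 ÷ 4 = 315.7 g.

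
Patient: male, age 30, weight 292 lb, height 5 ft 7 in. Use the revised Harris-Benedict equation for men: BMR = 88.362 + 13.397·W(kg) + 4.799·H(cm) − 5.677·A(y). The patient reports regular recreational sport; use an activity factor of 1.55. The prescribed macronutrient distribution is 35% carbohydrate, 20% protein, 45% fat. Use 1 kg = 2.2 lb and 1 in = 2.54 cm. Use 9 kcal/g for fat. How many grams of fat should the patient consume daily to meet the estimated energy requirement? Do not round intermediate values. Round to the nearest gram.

195 g/day

Convert to metric: weight = 292 ÷ 2.2 = 132.7273 kg; height = (5×12 + 7) × 2.54 = 67 × 2.54 = 170.18 cm.
Harris-Benedict: BMR = 88.362 + 13.397(132.7273) + 4.799(170.18) − 5.677(30) = 2512.8931 kcal/day.
TEE = 2512.8931 × 1.55 = 3894.9843 kcal/day.
Fat energy = 45% × 3894.9843 = 1752.7429 kcal.
Fat = 1752.7429 ÷ 9 kcal/g = 194.7492 g.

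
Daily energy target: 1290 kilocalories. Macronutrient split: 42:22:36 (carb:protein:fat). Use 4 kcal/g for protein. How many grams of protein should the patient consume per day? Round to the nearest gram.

Protein energy = 22% × 1290 = 283.8 kcal.
At 4 kcal/g: 283.8 ÷ 4 = 70.95 g.

71 g/day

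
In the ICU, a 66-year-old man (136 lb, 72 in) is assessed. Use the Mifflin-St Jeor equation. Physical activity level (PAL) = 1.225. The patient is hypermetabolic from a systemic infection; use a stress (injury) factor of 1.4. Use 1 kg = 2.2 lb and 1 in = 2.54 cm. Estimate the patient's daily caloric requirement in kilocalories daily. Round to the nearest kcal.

Convert to metric: weight = 136 ÷ 2.2 = 61.8182 kg; height = 72 × 2.54 = 182.88 cm.
Mifflin-St Jeor (male): BMR = 10(61.8182) + 6.25(182.88) − 5(66) + 5 = 618.1818 + 1143 − 330 + 5 = 1436.1818 kcal/day.
TEE = BMR × activity factor = 1436.1818 × 1.225 = 1759.3227 kcal/day.
Apply stress factor: 1759.3227 × 1.4 = 2463.0518 kcal/day.

2463 kilocalories daily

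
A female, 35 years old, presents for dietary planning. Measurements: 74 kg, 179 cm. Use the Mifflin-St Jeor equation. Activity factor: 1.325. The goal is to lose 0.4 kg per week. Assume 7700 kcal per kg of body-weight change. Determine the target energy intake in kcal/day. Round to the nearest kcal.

Mifflin-St Jeor (female): BMR = 10(74) + 6.25(179) − 5(35) − 161 = 740 + 1118.75 − 175 − 161 = 1522.75 kcal/day.
TEE = 1522.75 × 1.325 = 2017.6438 kcal/day.
Required daily deficit = 0.4 × 7700 ÷ 7 = 440 kcal/day.
Target intake = 2017.6438 − 440 = 1577.6438 kcal/day.

1578 kcal/day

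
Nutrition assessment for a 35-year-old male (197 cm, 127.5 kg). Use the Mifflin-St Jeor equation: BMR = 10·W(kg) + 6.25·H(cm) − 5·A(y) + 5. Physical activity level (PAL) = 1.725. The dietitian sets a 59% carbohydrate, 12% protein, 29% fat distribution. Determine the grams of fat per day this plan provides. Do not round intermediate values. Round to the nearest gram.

Mifflin-St Jeor (male): BMR = 10(127.5) + 6.25(197) − 5(35) + 5 = 1275 + 1231.25 − 175 + 5 = 2336.25 kcal/day.
TEE = 2336.25 × 1.725 = 4030.0313 kcal/day.
Fat energy = 29% × 4030.0313 = 1168.7091 kcal.
Fat = 1168.7091 ÷ 9 kcal/g = 129.8566 g.

130 g/day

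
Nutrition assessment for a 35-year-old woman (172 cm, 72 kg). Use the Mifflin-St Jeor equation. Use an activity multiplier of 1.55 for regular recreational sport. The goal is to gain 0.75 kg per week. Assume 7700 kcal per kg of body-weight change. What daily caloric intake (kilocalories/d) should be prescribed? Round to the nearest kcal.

3086 kilocalories/d

Mifflin-St Jeor (female): BMR = 10(72) + 6.25(172) − 5(35) − 161 = 720 + 1075 − 175 − 161 = 1459 kcal/day.
TEE = 1459 × 1.55 = 2261.45 kcal/day.
Required daily surplus = 0.75 × 7700 ÷ 7 = 825 kcal/day.
Target intake = 2261.45 + 825 = 3086.45 kcal/day.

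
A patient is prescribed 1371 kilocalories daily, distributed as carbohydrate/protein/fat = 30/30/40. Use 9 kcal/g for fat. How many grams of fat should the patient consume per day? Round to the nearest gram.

61 g/day

Fat energy = 40% × 1371 = 548.4 kcal.
At 9 kcal/g: 548.4 ÷ 9 = 60.9333 g.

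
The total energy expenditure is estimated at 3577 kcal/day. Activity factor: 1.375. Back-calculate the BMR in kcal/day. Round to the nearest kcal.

BMR = TEE ÷ activity factor = 3577 ÷ 1.375 = 2601.4545 kcal/day.

2601 kcal/day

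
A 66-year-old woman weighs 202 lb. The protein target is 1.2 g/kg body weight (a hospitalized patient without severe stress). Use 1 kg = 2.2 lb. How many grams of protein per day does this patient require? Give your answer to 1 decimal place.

Weight in kg = 202 ÷ 2.2 = 91.8182 kg.
Protein = 1.2 g/kg × 91.8182 kg = 110.1818 g/day.

110.2 g/day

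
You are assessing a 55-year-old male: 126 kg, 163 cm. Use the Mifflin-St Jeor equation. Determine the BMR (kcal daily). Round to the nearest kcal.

Mifflin-St Jeor (male): BMR = 10(126) + 6.25(163) − 5(55) + 5 = 1260 + 1018.75 − 275 + 5 = 2008.75 kcal/day.

2009 kcal daily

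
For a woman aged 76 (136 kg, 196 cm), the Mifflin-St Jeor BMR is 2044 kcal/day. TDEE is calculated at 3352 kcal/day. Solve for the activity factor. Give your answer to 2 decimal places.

1.64

Activity factor = TEE ÷ BMR = 3352 ÷ 2044 = 1.64.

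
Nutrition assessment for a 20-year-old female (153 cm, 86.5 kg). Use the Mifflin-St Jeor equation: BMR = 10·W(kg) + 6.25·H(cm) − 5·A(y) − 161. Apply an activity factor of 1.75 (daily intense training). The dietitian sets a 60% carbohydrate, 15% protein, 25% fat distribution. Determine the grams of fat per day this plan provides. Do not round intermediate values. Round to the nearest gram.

76 g/day

Mifflin-St Jeor (female): BMR = 10(86.5) + 6.25(153) − 5(20) − 161 = 865 + 956.25 − 100 − 161 = 1560.25 kcal/day.
TEE = 1560.25 × 1.75 = 2730.4375 kcal/day.
Fat energy = 25% × 2730.4375 = 682.6094 kcal.
Fat = 682.6094 ÷ 9 kcal/g = 75.8455 g.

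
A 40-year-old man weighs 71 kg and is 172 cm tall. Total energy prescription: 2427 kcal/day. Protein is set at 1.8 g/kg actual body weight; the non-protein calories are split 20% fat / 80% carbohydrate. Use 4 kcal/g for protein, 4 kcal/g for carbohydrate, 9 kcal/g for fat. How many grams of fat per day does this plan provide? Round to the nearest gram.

Protein = 1.8 × 71 = 127.8 g → 127.8 × 4 = 511.2 kcal.
Non-protein calories = 2427 − 511.2 = 1915.8 kcal.
Fat: 20% × 1915.8 = 383.16 kcal; carbohydrate: 1532.64 kcal.
Fat: 383.16 kcal ÷ 9 kcal/g = 42.5733 g.

43 g/day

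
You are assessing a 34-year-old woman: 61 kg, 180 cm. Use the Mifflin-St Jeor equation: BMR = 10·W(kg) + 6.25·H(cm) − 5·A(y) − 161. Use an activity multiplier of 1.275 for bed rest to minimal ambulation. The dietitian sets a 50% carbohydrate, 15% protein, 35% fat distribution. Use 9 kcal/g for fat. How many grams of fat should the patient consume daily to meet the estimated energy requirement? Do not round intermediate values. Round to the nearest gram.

70 g/day

Mifflin-St Jeor (female): BMR = 10(61) + 6.25(180) − 5(34) − 161 = 610 + 1125 − 170 − 161 = 1404 kcal/day.
TEE = 1404 × 1.275 = 1790.1 kcal/day.
Fat energy = 35% × 1790.1 = 626.535 kcal.
Fat = 626.535 ÷ 9 kcal/g = 69.615 g.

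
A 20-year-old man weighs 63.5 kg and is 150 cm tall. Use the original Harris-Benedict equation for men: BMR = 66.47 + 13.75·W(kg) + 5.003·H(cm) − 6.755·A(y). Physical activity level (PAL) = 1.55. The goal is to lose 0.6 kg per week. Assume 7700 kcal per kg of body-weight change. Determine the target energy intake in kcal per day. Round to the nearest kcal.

Harris-Benedict: BMR = 66.47 + 13.75(63.5) + 5.003(150) − 6.755(20) = 1554.945 kcal/day.
TEE = 1554.945 × 1.55 = 2410.1648 kcal/day.
Required daily deficit = 0.6 × 7700 ÷ 7 = 660 kcal/day.
Target intake = 2410.1648 − 660 = 1750.1648 kcal/day.

1750 kcal per day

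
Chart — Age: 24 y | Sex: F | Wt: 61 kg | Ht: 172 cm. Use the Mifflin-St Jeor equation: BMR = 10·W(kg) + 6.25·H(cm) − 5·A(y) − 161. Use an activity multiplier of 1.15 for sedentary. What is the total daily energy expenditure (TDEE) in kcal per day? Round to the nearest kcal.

1615 kcal per day

Mifflin-St Jeor (female): BMR = 10(61) + 6.25(172) − 5(24) − 161 = 610 + 1075 − 120 − 161 = 1404 kcal/day.
TEE = BMR × activity factor = 1404 × 1.15 = 1614.6 kcal/day.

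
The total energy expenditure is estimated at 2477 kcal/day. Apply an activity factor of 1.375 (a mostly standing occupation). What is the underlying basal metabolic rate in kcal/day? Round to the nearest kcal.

1801 kcal/day

BMR = TEE ÷ activity factor = 2477 ÷ 1.375 = 1801.4545 kcal/day.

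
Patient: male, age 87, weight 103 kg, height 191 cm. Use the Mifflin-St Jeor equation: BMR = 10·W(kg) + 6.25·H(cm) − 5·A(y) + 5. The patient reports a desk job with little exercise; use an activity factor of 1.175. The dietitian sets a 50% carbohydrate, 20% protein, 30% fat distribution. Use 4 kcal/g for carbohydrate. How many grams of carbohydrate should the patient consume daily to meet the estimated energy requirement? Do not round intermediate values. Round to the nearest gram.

Mifflin-St Jeor (male): BMR = 10(103) + 6.25(191) − 5(87) + 5 = 1030 + 1193.75 − 435 + 5 = 1793.75 kcal/day.
TEE = 1793.75 × 1.175 = 2107.6563 kcal/day.
Carbohydrate energy = 50% × 2107.6563 = 1053.8281 kcal.
Carbohydrate = 1053.8281 ÷ 4 kcal/g = 263.457 g.

263 g/day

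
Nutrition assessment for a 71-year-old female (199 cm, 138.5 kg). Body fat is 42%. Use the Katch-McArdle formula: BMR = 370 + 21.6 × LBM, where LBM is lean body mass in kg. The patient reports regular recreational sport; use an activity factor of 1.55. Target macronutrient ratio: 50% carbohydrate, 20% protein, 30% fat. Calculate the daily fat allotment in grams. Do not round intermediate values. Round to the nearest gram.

109 g/day

LBM = 138.5 × (1 − 0.42) = 80.33 kg. Katch-McArdle: BMR = 370 + 21.6 × 80.33 = 2105.128 kcal/day.
TEE = 2105.128 × 1.55 = 3262.9484 kcal/day.
Fat energy = 30% × 3262.9484 = 978.8845 kcal.
Fat = 978.8845 ÷ 9 kcal/g = 108.7649 g.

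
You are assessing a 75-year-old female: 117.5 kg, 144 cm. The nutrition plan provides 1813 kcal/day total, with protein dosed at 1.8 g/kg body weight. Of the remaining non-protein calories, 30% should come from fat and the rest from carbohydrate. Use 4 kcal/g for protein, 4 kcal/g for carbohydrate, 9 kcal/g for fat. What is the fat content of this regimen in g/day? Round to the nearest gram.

Protein = 1.8 × 117.5 = 211.5 g → 211.5 × 4 = 846 kcal.
Non-protein calories = 1813 − 846 = 967 kcal.
Fat: 30% × 967 = 290.1 kcal; carbohydrate: 676.9 kcal.
Fat: 290.1 kcal ÷ 9 kcal/g = 32.2333 g.

32 g/day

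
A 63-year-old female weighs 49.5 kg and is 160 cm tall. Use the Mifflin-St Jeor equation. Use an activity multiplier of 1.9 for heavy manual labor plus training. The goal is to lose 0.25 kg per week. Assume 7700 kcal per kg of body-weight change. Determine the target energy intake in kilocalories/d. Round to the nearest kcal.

Mifflin-St Jeor (female): BMR = 10(49.5) + 6.25(160) − 5(63) − 161 = 495 + 1000 − 315 − 161 = 1019 kcal/day.
TEE = 1019 × 1.9 = 1936.1 kcal/day.
Required daily deficit = 0.25 × 7700 ÷ 7 = 275 kcal/day.
Target intake = 1936.1 − 275 = 1661.1 kcal/day.

1661 kilocalories/d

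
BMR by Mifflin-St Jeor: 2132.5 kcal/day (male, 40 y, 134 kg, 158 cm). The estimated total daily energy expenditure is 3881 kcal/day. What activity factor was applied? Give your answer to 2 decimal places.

Activity factor = TEE ÷ BMR = 3881 ÷ 2132.5 = 1.82.

1.82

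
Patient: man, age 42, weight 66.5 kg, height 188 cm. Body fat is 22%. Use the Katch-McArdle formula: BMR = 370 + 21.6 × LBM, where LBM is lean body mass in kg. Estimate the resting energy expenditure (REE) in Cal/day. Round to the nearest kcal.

1490 Cal/day

LBM = 66.5 × (1 − 0.22) = 51.87 kg. Katch-McArdle: BMR = 370 + 21.6 × 51.87 = 1490.392 kcal/day.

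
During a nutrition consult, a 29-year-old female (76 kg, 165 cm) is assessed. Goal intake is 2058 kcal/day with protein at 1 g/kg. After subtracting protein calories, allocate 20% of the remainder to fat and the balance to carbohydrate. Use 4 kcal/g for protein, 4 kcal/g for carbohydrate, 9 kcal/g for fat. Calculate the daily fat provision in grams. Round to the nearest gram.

Protein = 1 × 76 = 76 g → 76 × 4 = 304 kcal.
Non-protein calories = 2058 − 304 = 1754 kcal.
Fat: 20% × 1754 = 350.8 kcal; carbohydrate: 1403.2 kcal.
Fat: 350.8 kcal ÷ 9 kcal/g = 38.9778 g.

39 g/day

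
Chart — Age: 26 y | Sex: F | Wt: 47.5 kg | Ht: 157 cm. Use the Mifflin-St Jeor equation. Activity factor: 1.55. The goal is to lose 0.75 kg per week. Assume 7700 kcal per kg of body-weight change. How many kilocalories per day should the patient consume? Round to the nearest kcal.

Mifflin-St Jeor (female): BMR = 10(47.5) + 6.25(157) − 5(26) − 161 = 475 + 981.25 − 130 − 161 = 1165.25 kcal/day.
TEE = 1165.25 × 1.55 = 1806.1375 kcal/day.
Required daily deficit = 0.75 × 7700 ÷ 7 = 825 kcal/day.
Target intake = 1806.1375 − 825 = 981.1375 kcal/day.

981 kilocalories per day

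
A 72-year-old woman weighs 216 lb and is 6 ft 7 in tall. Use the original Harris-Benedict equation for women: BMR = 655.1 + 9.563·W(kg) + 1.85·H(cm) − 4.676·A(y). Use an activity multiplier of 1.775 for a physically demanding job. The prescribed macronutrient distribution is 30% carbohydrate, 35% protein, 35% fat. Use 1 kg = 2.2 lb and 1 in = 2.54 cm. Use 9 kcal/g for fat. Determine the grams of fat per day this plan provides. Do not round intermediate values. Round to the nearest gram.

112 g/day

Convert to metric: weight = 216 ÷ 2.2 = 98.1818 kg; height = (6×12 + 7) × 2.54 = 79 × 2.54 = 200.66 cm.
Harris-Benedict: BMR = 655.1 + 9.563(98.1818) + 1.85(200.66) − 4.676(72) = 1628.5617 kcal/day.
TEE = 1628.5617 × 1.775 = 2890.6971 kcal/day.
Fat energy = 35% × 2890.6971 = 1011.744 kcal.
Fat = 1011.744 ÷ 9 kcal/g = 112.416 g.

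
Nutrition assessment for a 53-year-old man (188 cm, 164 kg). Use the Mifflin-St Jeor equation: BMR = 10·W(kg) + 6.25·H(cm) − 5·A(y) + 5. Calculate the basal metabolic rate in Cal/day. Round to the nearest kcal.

Mifflin-St Jeor (male): BMR = 10(164) + 6.25(188) − 5(53) + 5 = 1640 + 1175 − 265 + 5 = 2555 kcal/day.

2555 Cal/day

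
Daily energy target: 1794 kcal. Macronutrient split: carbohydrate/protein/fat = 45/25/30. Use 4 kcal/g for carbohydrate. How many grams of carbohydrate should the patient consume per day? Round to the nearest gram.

202 g/day

Carbohydrate energy = 45% × 1794 = 807.3 kcal.
At 4 kcal/g: 807.3 ÷ 4 = 201.825 g.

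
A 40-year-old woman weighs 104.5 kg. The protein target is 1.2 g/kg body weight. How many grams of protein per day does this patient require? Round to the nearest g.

125 g/day

Protein = 1.2 g/kg × 104.5 kg = 125.4 g/day.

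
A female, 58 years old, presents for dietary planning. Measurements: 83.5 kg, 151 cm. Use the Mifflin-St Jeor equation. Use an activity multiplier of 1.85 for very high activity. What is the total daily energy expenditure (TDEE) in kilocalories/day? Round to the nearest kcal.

2456 kilocalories/day

Mifflin-St Jeor (female): BMR = 10(83.5) + 6.25(151) − 5(58) − 161 = 835 + 943.75 − 290 − 161 = 1327.75 kcal/day.
TEE = BMR × activity factor = 1327.75 × 1.85 = 2456.3375 kcal/day.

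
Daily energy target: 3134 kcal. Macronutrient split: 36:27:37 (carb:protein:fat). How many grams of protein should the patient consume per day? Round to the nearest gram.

Protein energy = 27% × 3134 = 846.18 kcal.
At 4 kcal/g: 846.18 ÷ 4 = 211.545 g.

212 g/day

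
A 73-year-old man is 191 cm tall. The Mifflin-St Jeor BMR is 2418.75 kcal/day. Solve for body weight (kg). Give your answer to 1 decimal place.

2418.75 = 10·W + 6.25(191) − 5(73) + 5
10·W = 2418.75 − 833.75 = 1585, so W = 158.5 kg.

158.5 kg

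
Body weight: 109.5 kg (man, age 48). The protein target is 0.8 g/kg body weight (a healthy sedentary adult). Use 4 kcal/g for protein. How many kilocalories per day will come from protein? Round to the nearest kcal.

Protein = 0.8 g/kg × 109.5 kg = 87.6 g/day.
Protein energy = 87.6 g × 4 kcal/g = 350.4 kcal/day.

350 kcal/day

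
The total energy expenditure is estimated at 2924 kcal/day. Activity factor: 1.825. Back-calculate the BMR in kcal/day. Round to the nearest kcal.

1602 kcal/day

BMR = TEE ÷ activity factor = 2924 ÷ 1.825 = 1602.1918 kcal/day.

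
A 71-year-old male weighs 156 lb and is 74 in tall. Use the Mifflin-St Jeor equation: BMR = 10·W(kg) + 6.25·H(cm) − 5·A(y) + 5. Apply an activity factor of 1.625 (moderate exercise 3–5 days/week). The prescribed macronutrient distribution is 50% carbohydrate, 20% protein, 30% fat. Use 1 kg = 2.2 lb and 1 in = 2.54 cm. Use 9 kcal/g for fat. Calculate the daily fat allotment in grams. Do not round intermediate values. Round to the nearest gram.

Convert to metric: weight = 156 ÷ 2.2 = 70.9091 kg; height = 74 × 2.54 = 187.96 cm.
Mifflin-St Jeor (male): BMR = 10(70.9091) + 6.25(187.96) − 5(71) + 5 = 709.0909 + 1174.75 − 355 + 5 = 1533.8409 kcal/day.
TEE = 1533.8409 × 1.625 = 2492.4915 kcal/day.
Fat energy = 30% × 2492.4915 = 747.7474 kcal.
Fat = 747.7474 ÷ 9 kcal/g = 83.083 g.

83 g/day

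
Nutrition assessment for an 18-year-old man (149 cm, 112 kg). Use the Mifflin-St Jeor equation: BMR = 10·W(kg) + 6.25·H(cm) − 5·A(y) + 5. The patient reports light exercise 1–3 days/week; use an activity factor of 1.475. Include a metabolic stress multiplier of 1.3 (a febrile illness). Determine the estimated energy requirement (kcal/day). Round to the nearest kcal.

3770 kcal/day

Mifflin-St Jeor (male): BMR = 10(112) + 6.25(149) − 5(18) + 5 = 1120 + 931.25 − 90 + 5 = 1966.25 kcal/day.
TEE = BMR × activity factor = 1966.25 × 1.475 = 2900.2188 kcal/day.
Apply stress factor: 2900.2188 × 1.3 = 3770.2844 kcal/day.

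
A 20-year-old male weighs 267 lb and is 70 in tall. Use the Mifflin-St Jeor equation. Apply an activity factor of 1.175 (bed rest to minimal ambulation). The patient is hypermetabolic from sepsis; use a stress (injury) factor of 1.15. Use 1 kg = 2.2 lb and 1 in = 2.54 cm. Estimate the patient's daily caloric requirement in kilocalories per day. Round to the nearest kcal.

3013 kilocalories per day

Convert to metric: weight = 267 ÷ 2.2 = 121.3636 kg; height = 70 × 2.54 = 177.8 cm.
Mifflin-St Jeor (male): BMR = 10(121.3636) + 6.25(177.8) − 5(20) + 5 = 1213.6364 + 1111.25 − 100 + 5 = 2229.8864 kcal/day.
TEE = BMR × activity factor = 2229.8864 × 1.175 = 2620.1165 kcal/day.
Apply stress factor: 2620.1165 × 1.15 = 3013.1339 kcal/day.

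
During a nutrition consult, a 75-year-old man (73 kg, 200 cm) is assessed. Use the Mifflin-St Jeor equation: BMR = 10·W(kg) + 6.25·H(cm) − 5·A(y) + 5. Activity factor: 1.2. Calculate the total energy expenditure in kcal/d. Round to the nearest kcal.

1932 kcal/d

Mifflin-St Jeor (male): BMR = 10(73) + 6.25(200) − 5(75) + 5 = 730 + 1250 − 375 + 5 = 1610 kcal/day.
TEE = BMR × activity factor = 1610 × 1.2 = 1932 kcal/day.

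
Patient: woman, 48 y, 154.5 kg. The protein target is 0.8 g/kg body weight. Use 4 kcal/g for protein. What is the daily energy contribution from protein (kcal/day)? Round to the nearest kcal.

494 kcal/day

Protein = 0.8 g/kg × 154.5 kg = 123.6 g/day.
Protein energy = 123.6 g × 4 kcal/g = 494.4 kcal/day.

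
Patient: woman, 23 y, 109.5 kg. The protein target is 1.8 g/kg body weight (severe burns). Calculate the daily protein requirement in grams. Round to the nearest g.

197 g/day

Protein = 1.8 g/kg × 109.5 kg = 197.1 g/day.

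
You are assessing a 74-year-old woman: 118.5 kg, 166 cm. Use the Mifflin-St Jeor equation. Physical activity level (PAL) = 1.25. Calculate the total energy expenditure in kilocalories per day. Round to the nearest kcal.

2114 kilocalories per day

Mifflin-St Jeor (female): BMR = 10(118.5) + 6.25(166) − 5(74) − 161 = 1185 + 1037.5 − 370 − 161 = 1691.5 kcal/day.
TEE = BMR × activity factor = 1691.5 × 1.25 = 2114.375 kcal/day.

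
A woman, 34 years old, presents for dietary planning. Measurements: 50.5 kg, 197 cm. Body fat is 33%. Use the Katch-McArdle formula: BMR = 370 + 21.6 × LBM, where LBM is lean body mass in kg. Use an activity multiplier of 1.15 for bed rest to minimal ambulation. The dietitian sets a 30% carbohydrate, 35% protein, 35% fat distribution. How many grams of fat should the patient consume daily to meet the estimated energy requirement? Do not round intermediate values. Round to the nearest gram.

LBM = 50.5 × (1 − 0.33) = 33.835 kg. Katch-McArdle: BMR = 370 + 21.6 × 33.835 = 1100.836 kcal/day.
TEE = 1100.836 × 1.15 = 1265.9614 kcal/day.
Fat energy = 35% × 1265.9614 = 443.0865 kcal.
Fat = 443.0865 ÷ 9 kcal/g = 49.2318 g.

49 g/day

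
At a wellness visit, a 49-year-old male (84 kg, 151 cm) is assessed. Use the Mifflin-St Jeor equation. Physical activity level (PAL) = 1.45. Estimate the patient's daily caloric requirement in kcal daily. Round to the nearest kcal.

2238 kcal daily

Mifflin-St Jeor (male): BMR = 10(84) + 6.25(151) − 5(49) + 5 = 840 + 943.75 − 245 + 5 = 1543.75 kcal/day.
TEE = BMR × activity factor = 1543.75 × 1.45 = 2238.4375 kcal/day.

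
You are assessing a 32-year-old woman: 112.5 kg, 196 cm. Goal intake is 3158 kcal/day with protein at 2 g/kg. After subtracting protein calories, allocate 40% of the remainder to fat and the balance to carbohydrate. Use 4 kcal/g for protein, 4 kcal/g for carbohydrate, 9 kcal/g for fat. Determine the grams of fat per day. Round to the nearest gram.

100 g/day

Protein = 2 × 112.5 = 225 g → 225 × 4 = 900 kcal.
Non-protein calories = 3158 − 900 = 2258 kcal.
Fat: 40% × 2258 = 903.2 kcal; carbohydrate: 1354.8 kcal.
Fat: 903.2 kcal ÷ 9 kcal/g = 100.3556 g.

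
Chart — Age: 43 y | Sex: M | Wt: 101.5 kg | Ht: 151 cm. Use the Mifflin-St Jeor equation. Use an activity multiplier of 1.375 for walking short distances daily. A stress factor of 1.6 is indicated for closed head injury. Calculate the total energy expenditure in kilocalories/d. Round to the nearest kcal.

3847 kilocalories/d

Mifflin-St Jeor (male): BMR = 10(101.5) + 6.25(151) − 5(43) + 5 = 1015 + 943.75 − 215 + 5 = 1748.75 kcal/day.
TEE = BMR × activity factor = 1748.75 × 1.375 = 2404.5313 kcal/day.
Apply stress factor: 2404.5313 × 1.6 = 3847.25 kcal/day.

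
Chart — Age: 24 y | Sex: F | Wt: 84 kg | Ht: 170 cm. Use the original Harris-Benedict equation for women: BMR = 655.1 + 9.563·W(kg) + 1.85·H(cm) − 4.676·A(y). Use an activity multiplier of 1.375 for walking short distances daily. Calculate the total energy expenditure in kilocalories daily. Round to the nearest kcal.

Harris-Benedict: BMR = 655.1 + 9.563(84) + 1.85(170) − 4.676(24) = 1660.668 kcal/day.
TEE = BMR × activity factor = 1660.668 × 1.375 = 2283.4185 kcal/day.

2283 kilocalories daily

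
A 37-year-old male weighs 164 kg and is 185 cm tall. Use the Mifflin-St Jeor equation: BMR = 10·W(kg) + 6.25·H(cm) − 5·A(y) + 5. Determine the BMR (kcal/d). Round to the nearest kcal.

Mifflin-St Jeor (male): BMR = 10(164) + 6.25(185) − 5(37) + 5 = 1640 + 1156.25 − 185 + 5 = 2616.25 kcal/day.

2616 kcal/d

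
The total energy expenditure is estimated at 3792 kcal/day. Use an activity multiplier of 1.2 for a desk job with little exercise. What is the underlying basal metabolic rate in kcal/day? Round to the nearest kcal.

3160 kcal/day

BMR = TEE ÷ activity factor = 3792 ÷ 1.2 = 3160 kcal/day.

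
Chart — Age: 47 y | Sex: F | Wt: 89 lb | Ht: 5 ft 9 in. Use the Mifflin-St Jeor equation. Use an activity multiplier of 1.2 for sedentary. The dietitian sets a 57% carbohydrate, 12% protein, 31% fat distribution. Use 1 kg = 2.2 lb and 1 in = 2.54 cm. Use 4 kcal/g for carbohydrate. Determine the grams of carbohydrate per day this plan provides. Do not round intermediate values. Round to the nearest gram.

Convert to metric: weight = 89 ÷ 2.2 = 40.4545 kg; height = (5×12 + 9) × 2.54 = 69 × 2.54 = 175.26 cm.
Mifflin-St Jeor (female): BMR = 10(40.4545) + 6.25(175.26) − 5(47) − 161 = 404.5455 + 1095.375 − 235 − 161 = 1103.9205 kcal/day.
TEE = 1103.9205 × 1.2 = 1324.7045 kcal/day.
Carbohydrate energy = 57% × 1324.7045 = 755.0816 kcal.
Carbohydrate = 755.0816 ÷ 4 kcal/g = 188.7704 g.

189 g/day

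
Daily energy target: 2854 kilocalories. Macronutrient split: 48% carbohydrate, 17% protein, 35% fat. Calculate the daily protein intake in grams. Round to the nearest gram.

Protein energy = 17% × 2854 = 485.18 kcal.
At 4 kcal/g: 485.18 ÷ 4 = 121.295 g.

121 g/day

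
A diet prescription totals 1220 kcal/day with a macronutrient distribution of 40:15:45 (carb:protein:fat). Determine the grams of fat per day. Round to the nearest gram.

Fat energy = 45% × 1220 = 549 kcal.
At 9 kcal/g: 549 ÷ 9 = 61 g.

61 g/day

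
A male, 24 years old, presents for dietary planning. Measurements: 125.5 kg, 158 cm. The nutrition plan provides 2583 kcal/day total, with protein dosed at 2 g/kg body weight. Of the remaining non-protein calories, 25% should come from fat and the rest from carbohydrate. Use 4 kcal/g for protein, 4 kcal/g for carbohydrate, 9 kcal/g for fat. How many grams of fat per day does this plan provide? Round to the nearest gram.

Protein = 2 × 125.5 = 251 g → 251 × 4 = 1004 kcal.
Non-protein calories = 2583 − 1004 = 1579 kcal.
Fat: 25% × 1579 = 394.75 kcal; carbohydrate: 1184.25 kcal.
Fat: 394.75 kcal ÷ 9 kcal/g = 43.8611 g.

44 g/day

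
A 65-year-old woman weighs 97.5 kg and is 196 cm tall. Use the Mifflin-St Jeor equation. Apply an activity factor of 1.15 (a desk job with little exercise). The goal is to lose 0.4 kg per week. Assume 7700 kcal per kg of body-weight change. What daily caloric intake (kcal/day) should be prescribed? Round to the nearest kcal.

Mifflin-St Jeor (female): BMR = 10(97.5) + 6.25(196) − 5(65) − 161 = 975 + 1225 − 325 − 161 = 1714 kcal/day.
TEE = 1714 × 1.15 = 1971.1 kcal/day.
Required daily deficit = 0.4 × 7700 ÷ 7 = 440 kcal/day.
Target intake = 1971.1 − 440 = 1531.1 kcal/day.

1531 kcal/day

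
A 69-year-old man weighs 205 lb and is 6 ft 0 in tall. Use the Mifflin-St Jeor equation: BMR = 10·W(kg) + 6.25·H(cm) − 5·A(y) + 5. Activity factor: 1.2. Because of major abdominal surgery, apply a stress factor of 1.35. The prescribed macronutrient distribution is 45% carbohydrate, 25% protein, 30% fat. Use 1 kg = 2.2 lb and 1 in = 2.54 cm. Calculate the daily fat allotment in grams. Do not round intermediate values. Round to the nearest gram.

Convert to metric: weight = 205 ÷ 2.2 = 93.1818 kg; height = (6×12 + 0) × 2.54 = 72 × 2.54 = 182.88 cm.
Mifflin-St Jeor (male): BMR = 10(93.1818) + 6.25(182.88) − 5(69) + 5 = 931.8182 + 1143 − 345 + 5 = 1734.8182 kcal/day.
TEE = 1734.8182 × 1.2 = 2081.7818 kcal/day.
With stress factor 1.35: 2081.7818 × 1.35 = 2810.4055 kcal/day.
Fat energy = 30% × 2810.4055 = 843.1216 kcal.
Fat = 843.1216 ÷ 9 kcal/g = 93.6802 g.

94 g/day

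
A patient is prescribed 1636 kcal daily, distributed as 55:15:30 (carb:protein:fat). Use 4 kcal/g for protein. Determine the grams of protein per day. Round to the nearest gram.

61 g/day

Protein energy = 15% × 1636 = 245.4 kcal.
At 4 kcal/g: 245.4 ÷ 4 = 61.35 g.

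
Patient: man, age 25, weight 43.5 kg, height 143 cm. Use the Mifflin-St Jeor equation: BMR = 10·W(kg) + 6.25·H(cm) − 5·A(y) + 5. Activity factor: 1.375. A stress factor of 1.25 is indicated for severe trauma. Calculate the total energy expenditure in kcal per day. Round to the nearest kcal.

2078 kcal per day

Mifflin-St Jeor (male): BMR = 10(43.5) + 6.25(143) − 5(25) + 5 = 435 + 893.75 − 125 + 5 = 1208.75 kcal/day.
TEE = BMR × activity factor = 1208.75 × 1.375 = 1662.0313 kcal/day.
Apply stress factor: 1662.0313 × 1.25 = 2077.5391 kcal/day.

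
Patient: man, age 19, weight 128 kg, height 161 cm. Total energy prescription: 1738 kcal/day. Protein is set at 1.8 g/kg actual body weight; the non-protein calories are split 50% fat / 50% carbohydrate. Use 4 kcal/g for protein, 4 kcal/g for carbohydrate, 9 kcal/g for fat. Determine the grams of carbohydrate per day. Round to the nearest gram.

Protein = 1.8 × 128 = 230.4 g → 230.4 × 4 = 921.6 kcal.
Non-protein calories = 1738 − 921.6 = 816.4 kcal.
Fat: 50% × 816.4 = 408.2 kcal; carbohydrate: 408.2 kcal.
Carbohydrate: 408.2 kcal ÷ 4 kcal/g = 102.05 g.

102 g/day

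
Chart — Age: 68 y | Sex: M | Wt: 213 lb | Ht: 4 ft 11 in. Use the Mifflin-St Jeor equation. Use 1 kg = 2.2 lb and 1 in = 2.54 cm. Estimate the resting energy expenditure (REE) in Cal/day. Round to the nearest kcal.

Convert to metric: weight = 213 ÷ 2.2 = 96.8182 kg; height = (4×12 + 11) × 2.54 = 59 × 2.54 = 149.86 cm.
Mifflin-St Jeor (male): BMR = 10(96.8182) + 6.25(149.86) − 5(68) + 5 = 968.1818 + 936.625 − 340 + 5 = 1569.8068 kcal/day.

1570 Cal/day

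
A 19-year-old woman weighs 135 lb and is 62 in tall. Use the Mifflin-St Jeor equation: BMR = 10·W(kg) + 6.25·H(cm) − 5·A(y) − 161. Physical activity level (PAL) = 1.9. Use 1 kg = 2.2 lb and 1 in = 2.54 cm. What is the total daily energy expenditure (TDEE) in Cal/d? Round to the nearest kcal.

Convert to metric: weight = 135 ÷ 2.2 = 61.3636 kg; height = 62 × 2.54 = 157.48 cm.
Mifflin-St Jeor (female): BMR = 10(61.3636) + 6.25(157.48) − 5(19) − 161 = 613.6364 + 984.25 − 95 − 161 = 1341.8864 kcal/day.
TEE = BMR × activity factor = 1341.8864 × 1.9 = 2549.5841 kcal/day.

2550 Cal/d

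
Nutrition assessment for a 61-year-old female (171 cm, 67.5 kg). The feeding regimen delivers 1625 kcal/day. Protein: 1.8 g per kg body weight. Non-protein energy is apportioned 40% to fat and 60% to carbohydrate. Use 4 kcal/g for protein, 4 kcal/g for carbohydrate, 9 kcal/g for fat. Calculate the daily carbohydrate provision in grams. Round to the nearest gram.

171 g/day

Protein = 1.8 × 67.5 = 121.5 g → 121.5 × 4 = 486 kcal.
Non-protein calories = 1625 − 486 = 1139 kcal.
Fat: 40% × 1139 = 455.6 kcal; carbohydrate: 683.4 kcal.
Carbohydrate: 683.4 kcal ÷ 4 kcal/g = 170.85 g.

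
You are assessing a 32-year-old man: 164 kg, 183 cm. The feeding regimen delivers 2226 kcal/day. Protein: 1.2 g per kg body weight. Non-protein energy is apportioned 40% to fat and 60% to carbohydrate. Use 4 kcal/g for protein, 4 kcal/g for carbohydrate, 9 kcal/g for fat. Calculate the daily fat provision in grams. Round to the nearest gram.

Protein = 1.2 × 164 = 196.8 g → 196.8 × 4 = 787.2 kcal.
Non-protein calories = 2226 − 787.2 = 1438.8 kcal.
Fat: 40% × 1438.8 = 575.52 kcal; carbohydrate: 863.28 kcal.
Fat: 575.52 kcal ÷ 9 kcal/g = 63.9467 g.

64 g/day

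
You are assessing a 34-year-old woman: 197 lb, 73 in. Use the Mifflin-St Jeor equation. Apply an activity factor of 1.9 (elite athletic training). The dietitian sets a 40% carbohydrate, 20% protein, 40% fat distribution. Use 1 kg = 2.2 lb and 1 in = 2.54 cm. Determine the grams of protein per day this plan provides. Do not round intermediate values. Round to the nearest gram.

164 g/day

Convert to metric: weight = 197 ÷ 2.2 = 89.5455 kg; height = 73 × 2.54 = 185.42 cm.
Mifflin-St Jeor (female): BMR = 10(89.5455) + 6.25(185.42) − 5(34) − 161 = 895.4545 + 1158.875 − 170 − 161 = 1723.3295 kcal/day.
TEE = 1723.3295 × 1.9 = 3274.3261 kcal/day.
Protein energy = 20% × 3274.3261 = 654.8652 kcal.
Protein = 654.8652 ÷ 4 kcal/g = 163.7163 g.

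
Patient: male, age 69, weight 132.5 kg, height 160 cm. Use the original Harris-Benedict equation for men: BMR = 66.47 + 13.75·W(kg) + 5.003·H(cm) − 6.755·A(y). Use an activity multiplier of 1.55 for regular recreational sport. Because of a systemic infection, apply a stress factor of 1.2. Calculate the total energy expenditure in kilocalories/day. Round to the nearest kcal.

Harris-Benedict: BMR = 66.47 + 13.75(132.5) + 5.003(160) − 6.755(69) = 2222.73 kcal/day.
TEE = BMR × activity factor = 2222.73 × 1.55 = 3445.2315 kcal/day.
Apply stress factor: 3445.2315 × 1.2 = 4134.2778 kcal/day.

4134 kilocalories/day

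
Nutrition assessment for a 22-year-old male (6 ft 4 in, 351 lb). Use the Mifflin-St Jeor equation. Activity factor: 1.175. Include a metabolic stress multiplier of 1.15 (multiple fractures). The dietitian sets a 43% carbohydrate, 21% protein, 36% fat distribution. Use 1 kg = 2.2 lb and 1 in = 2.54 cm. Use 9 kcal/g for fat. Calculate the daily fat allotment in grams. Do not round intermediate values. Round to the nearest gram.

146 g/day

Convert to metric: weight = 351 ÷ 2.2 = 159.5455 kg; height = (6×12 + 4) × 2.54 = 76 × 2.54 = 193.04 cm.
Mifflin-St Jeor (male): BMR = 10(159.5455) + 6.25(193.04) − 5(22) + 5 = 1595.4545 + 1206.5 − 110 + 5 = 2696.9545 kcal/day.
TEE = 2696.9545 × 1.175 = 3168.9216 kcal/day.
With stress factor 1.15: 3168.9216 × 1.15 = 3644.2598 kcal/day.
Fat energy = 36% × 3644.2598 = 1311.9335 kcal.
Fat = 1311.9335 ÷ 9 kcal/g = 145.7704 g.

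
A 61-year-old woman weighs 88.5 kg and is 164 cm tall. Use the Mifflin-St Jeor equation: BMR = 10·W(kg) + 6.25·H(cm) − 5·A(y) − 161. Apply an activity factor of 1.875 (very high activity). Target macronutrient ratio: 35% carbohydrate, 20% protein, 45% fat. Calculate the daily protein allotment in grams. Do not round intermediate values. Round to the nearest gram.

Mifflin-St Jeor (female): BMR = 10(88.5) + 6.25(164) − 5(61) − 161 = 885 + 1025 − 305 − 161 = 1444 kcal/day.
TEE = 1444 × 1.875 = 2707.5 kcal/day.
Protein energy = 20% × 2707.5 = 541.5 kcal.
Protein = 541.5 ÷ 4 kcal/g = 135.375 g.

135 g/day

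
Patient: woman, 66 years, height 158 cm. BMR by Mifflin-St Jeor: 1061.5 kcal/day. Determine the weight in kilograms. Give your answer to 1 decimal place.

56.5 kg

1061.5 = 10·W + 6.25(158) − 5(66) − 161
10·W = 1061.5 − 496.5 = 565, so W = 56.5 kg.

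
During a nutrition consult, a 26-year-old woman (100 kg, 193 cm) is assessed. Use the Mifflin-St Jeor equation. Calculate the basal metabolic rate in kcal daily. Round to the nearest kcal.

1915 kcal daily

Mifflin-St Jeor (female): BMR = 10(100) + 6.25(193) − 5(26) − 161 = 1000 + 1206.25 − 130 − 161 = 1915.25 kcal/day.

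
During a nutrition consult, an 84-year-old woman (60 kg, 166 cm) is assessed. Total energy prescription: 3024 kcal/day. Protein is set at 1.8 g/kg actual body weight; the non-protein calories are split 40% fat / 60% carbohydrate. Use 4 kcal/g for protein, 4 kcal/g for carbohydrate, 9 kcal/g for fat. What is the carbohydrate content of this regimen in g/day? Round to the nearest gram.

Protein = 1.8 × 60 = 108 g → 108 × 4 = 432 kcal.
Non-protein calories = 3024 − 432 = 2592 kcal.
Fat: 40% × 2592 = 1036.8 kcal; carbohydrate: 1555.2 kcal.
Carbohydrate: 1555.2 kcal ÷ 4 kcal/g = 388.8 g.

389 g/day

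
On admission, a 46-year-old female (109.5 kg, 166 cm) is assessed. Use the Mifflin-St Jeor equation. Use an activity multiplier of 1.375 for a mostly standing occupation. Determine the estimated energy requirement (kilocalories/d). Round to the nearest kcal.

2395 kilocalories/d

Mifflin-St Jeor (female): BMR = 10(109.5) + 6.25(166) − 5(46) − 161 = 1095 + 1037.5 − 230 − 161 = 1741.5 kcal/day.
TEE = BMR × activity factor = 1741.5 × 1.375 = 2394.5625 kcal/day.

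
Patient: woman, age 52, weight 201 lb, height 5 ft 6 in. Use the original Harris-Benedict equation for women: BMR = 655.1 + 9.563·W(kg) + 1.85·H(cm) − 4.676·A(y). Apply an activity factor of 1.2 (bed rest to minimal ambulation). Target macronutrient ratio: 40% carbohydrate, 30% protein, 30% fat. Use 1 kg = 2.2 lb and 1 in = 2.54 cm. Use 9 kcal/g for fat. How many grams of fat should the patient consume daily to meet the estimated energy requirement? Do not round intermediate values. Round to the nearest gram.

Convert to metric: weight = 201 ÷ 2.2 = 91.3636 kg; height = (5×12 + 6) × 2.54 = 66 × 2.54 = 167.64 cm.
Harris-Benedict: BMR = 655.1 + 9.563(91.3636) + 1.85(167.64) − 4.676(52) = 1595.7925 kcal/day.
TEE = 1595.7925 × 1.2 = 1914.9509 kcal/day.
Fat energy = 30% × 1914.9509 = 574.4853 kcal.
Fat = 574.4853 ÷ 9 kcal/g = 63.8317 g.

64 g/day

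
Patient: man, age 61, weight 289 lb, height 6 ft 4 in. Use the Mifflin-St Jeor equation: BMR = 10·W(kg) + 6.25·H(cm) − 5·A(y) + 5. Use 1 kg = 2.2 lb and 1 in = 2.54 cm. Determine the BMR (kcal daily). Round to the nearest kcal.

2220 kcal daily

Convert to metric: weight = 289 ÷ 2.2 = 131.3636 kg; height = (6×12 + 4) × 2.54 = 76 × 2.54 = 193.04 cm.
Mifflin-St Jeor (male): BMR = 10(131.3636) + 6.25(193.04) − 5(61) + 5 = 1313.6364 + 1206.5 − 305 + 5 = 2220.1364 kcal/day.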